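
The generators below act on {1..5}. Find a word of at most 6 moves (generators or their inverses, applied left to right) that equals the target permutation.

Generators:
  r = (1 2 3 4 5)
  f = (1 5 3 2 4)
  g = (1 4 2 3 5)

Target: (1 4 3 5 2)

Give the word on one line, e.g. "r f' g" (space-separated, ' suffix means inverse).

  after r: (1 2 3 4 5)
  after g: (1 3 2 5 4)
  after r': (1 2 4 5 3)
  after g': (1 4 3 5 2)

r g r' g'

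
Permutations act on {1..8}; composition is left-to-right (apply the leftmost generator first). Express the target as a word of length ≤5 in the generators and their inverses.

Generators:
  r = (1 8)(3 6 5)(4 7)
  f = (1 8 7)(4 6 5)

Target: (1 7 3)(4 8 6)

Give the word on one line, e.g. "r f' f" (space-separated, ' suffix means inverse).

  after r: (1 8)(3 6 5)(4 7)
  after f': (3 4 8 7 5)
  after r: (1 8 4)(3 7)(5 6)
  after f: (1 7 3)(4 8 6)

r f' r f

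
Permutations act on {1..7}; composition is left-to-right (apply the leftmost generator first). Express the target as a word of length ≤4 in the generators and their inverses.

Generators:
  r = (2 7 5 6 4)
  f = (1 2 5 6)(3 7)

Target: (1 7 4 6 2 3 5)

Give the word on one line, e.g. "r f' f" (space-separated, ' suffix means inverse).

r f r

  after r: (2 7 5 6 4)
  after f: (1 2 3 7 6 4 5)
  after r: (1 7 4 6 2 3 5)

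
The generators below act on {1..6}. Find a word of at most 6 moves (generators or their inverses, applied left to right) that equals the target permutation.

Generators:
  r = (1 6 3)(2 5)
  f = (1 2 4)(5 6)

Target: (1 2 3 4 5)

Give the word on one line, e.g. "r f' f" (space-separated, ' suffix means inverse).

  after r': (1 3 6)(2 5)
  after r': (1 6 3)
  after f': (1 5 6 3 4 2)
  after r': (1 2 3 4 5)

r' r' f' r'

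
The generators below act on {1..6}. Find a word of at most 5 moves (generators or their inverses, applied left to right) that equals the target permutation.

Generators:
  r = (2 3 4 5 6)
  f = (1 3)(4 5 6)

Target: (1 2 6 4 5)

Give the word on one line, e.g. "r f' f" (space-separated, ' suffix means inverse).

  after f': (1 3)(4 6 5)
  after r': (1 2 6 4 5 3)
  after f': (1 2 5)
  after f': (1 2 4 6 5 3)
  after f': (1 2 6 4 5)

f' r' f' f' f'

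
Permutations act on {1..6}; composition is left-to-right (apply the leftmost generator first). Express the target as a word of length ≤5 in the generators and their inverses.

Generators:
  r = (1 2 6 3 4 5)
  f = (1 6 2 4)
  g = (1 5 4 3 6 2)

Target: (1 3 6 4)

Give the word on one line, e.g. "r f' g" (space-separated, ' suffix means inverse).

r f' g' r' g'

  after r: (1 2 6 3 4 5)
  after f': (1 6 3 2)(4 5)
  after g': (1 3 6 4)
  after r': (1 6 3 2)(4 5)
  after g': (1 3 6 4)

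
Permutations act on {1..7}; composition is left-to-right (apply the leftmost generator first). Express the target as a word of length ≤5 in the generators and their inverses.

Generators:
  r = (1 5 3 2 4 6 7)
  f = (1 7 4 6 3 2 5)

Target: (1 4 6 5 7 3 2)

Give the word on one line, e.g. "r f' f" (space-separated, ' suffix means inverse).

  after r: (1 5 3 2 4 6 7)
  after f': (1 2 7 5 6)
  after r: (1 4 6 5 7 3 2)

r f' r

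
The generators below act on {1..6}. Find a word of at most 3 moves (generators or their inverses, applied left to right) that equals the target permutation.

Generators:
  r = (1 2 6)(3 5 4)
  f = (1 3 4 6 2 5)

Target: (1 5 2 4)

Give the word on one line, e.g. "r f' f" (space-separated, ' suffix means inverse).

  after f: (1 3 4 6 2 5)
  after r: (1 5 2 4)

f r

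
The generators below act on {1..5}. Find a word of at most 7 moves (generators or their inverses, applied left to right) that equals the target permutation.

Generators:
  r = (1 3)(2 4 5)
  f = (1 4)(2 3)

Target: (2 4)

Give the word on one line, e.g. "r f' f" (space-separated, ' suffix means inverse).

  after f: (1 4)(2 3)
  after r': (1 2)(3 5 4)
  after r': (1 5 2 3 4)
  after r': (1 4 3 2)
  after f: (2 4)

f r' r' r' f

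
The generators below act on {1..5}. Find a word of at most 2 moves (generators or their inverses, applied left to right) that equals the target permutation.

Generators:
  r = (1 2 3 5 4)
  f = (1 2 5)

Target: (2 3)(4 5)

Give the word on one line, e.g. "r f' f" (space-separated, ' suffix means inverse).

r f'

  after r: (1 2 3 5 4)
  after f': (2 3)(4 5)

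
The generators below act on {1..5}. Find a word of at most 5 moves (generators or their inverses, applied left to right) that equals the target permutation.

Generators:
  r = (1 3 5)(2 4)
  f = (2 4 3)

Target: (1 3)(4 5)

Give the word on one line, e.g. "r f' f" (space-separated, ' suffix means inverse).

f r' f r'

  after f: (2 4 3)
  after r': (1 5 3 4)
  after f: (1 5 2 4)
  after r': (1 3)(4 5)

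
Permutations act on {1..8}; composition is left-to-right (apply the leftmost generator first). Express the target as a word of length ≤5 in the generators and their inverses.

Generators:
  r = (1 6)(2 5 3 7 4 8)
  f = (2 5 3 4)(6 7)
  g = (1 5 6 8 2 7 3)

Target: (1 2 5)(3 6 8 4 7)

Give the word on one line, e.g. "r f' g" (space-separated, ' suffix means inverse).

  after f': (2 4 3 5)(6 7)
  after r: (1 6 4 7)(2 8)
  after g: (1 8 7 5 6 4 3)
  after r: (1 2 5)(3 6 8 4 7)

f' r g r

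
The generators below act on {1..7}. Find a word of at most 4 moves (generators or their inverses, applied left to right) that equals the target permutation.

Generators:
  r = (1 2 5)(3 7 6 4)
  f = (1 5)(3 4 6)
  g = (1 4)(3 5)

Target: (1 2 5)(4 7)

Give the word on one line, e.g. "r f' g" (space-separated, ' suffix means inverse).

f r' f

  after f: (1 5)(3 4 6)
  after r': (1 2)(3 6 4 7)
  after f: (1 2 5)(4 7)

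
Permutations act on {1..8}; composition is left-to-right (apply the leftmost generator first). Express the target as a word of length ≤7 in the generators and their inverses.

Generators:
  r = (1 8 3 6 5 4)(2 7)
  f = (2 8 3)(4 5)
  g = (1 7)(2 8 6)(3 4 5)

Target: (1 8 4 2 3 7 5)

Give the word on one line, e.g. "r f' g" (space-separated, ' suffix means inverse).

f' g' f r' g

  after f': (2 3 8)(4 5)
  after g': (1 7)(2 5 3)(6 8)
  after f: (1 7)(2 4 5)(3 8 6)
  after r': (1 2 5 7 4 6 8 3)
  after g: (1 8 4 2 3 7 5)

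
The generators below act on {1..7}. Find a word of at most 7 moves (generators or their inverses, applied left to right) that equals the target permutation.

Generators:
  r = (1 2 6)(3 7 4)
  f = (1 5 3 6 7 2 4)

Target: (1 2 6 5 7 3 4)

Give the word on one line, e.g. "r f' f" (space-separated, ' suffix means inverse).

  after r: (1 2 6)(3 7 4)
  after f': (1 7 2 3 6 4 5)
  after r': (1 3 2 4 5 6 7)
  after r': (1 4 5 2 7 6 3)
  after f': (1 2 6 5 7 3 4)

r f' r' r' f'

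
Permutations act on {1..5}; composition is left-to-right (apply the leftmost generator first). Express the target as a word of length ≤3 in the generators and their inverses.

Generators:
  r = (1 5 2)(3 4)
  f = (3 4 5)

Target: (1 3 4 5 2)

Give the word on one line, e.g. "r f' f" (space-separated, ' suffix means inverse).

r' r' f

  after r': (1 2 5)(3 4)
  after r': (1 5 2)
  after f: (1 3 4 5 2)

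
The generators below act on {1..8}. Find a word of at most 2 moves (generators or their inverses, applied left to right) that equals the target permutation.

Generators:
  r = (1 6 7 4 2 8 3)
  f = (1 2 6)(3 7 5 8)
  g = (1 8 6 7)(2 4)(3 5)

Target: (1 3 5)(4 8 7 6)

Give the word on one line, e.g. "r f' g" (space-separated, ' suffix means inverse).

  after g: (1 8 6 7)(2 4)(3 5)
  after r: (1 3 5)(4 8 7 6)

g r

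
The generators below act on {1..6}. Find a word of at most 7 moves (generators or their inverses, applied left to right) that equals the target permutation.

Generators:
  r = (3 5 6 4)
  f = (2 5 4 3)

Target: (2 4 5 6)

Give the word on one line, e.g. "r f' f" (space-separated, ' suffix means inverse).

  after r: (3 5 6 4)
  after f': (2 3)(5 6)
  after r': (2 4 6 3)
  after f: (2 3 5 4 6)
  after r': (2 4 5 6)

r f' r' f r'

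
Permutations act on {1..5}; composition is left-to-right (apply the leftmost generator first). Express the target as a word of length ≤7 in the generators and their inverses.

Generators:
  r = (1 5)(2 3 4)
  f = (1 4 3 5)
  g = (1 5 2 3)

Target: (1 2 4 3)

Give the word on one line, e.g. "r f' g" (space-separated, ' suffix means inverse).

g' f' g f g'

  after g': (1 3 2 5)
  after f': (1 4)(2 3)
  after g: (1 4 5 2)
  after f: (1 3 5 2 4)
  after g': (1 2 4 3)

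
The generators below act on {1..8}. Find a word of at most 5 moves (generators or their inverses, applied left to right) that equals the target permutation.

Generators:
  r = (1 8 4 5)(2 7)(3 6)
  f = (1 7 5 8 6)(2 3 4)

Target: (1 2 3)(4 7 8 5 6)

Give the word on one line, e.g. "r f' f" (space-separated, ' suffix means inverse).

r r f r' r'

  after r: (1 8 4 5)(2 7)(3 6)
  after r: (1 4)(5 8)
  after f: (1 2 3 4 7 5 6)
  after r': (1 7 4 2 6 5 3 8)
  after r': (1 2 3)(4 7 8 5 6)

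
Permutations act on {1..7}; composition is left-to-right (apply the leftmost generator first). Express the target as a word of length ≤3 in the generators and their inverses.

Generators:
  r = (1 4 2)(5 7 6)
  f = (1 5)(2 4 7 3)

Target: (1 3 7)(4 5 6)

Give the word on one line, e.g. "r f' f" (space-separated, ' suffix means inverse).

  after r': (1 2 4)(5 6 7)
  after f': (1 3 7)(4 5 6)

r' f'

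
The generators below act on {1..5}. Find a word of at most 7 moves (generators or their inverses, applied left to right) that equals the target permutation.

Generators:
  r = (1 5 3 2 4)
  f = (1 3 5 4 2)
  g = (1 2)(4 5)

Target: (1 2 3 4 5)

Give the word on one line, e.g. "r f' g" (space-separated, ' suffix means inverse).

  after g': (1 2)(4 5)
  after r: (1 4 3 2 5)
  after f: (1 2 4 5 3)
  after g': (2 5 3)
  after f': (1 2 3 4 5)

g' r f g' f'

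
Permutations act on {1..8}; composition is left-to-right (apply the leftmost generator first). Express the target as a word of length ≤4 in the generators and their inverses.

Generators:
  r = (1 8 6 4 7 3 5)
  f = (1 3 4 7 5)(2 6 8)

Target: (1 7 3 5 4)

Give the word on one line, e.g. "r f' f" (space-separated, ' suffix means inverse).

f f f

  after f: (1 3 4 7 5)(2 6 8)
  after f: (1 4 5 3 7)(2 8 6)
  after f: (1 7 3 5 4)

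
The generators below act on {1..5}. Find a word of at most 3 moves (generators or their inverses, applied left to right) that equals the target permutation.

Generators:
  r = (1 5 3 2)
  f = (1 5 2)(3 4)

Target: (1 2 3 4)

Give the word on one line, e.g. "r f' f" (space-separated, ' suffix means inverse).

  after f: (1 5 2)(3 4)
  after r': (3 4 5)
  after r': (1 2 3 4)

f r' r'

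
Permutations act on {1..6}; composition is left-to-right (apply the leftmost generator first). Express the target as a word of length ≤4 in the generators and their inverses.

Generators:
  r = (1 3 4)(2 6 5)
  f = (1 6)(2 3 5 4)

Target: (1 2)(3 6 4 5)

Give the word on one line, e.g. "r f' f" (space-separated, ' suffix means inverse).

  after f: (1 6)(2 3 5 4)
  after r': (1 2)(3 6 4 5)

f r'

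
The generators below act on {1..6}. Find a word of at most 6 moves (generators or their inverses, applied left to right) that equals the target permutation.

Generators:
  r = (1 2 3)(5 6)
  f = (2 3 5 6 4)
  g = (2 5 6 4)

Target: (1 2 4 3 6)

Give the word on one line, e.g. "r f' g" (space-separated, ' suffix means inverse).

  after g: (2 5 6 4)
  after r': (1 3 2 6 4)
  after g: (1 3 5 6 2 4)
  after r': (1 2 4 3 6)

g r' g r'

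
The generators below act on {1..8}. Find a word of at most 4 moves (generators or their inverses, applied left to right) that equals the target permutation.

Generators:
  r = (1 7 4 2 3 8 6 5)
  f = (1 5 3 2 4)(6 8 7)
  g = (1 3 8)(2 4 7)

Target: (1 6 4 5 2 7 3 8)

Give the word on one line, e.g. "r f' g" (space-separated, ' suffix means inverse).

g f' g r'

  after g: (1 3 8)(2 4 7)
  after f': (1 5)(3 6 7)(4 8)
  after g: (1 5 3 6 2 4)(7 8)
  after r': (1 6 4 5 2 7 3 8)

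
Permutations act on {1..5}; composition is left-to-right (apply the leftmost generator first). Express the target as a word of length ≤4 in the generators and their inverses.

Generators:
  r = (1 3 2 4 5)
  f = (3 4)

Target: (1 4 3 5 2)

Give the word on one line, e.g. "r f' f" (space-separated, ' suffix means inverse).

r' r'

  after r': (1 5 4 2 3)
  after r': (1 4 3 5 2)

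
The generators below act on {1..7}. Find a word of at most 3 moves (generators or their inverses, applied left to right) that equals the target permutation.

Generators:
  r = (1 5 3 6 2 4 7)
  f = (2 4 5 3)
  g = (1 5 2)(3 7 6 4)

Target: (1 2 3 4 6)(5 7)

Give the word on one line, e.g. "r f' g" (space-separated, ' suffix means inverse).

  after r: (1 5 3 6 2 4 7)
  after g: (1 2 3 4 6)(5 7)

r g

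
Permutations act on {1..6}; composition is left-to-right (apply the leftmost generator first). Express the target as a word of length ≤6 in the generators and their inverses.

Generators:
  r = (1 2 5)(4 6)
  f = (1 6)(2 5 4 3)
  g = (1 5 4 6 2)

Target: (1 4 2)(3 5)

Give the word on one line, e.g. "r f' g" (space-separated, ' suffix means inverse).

  after f: (1 6)(2 5 4 3)
  after g: (1 2 4 3)(5 6)
  after r: (1 5 4 3 2 6)
  after f: (1 4 2)(3 5)

f g r f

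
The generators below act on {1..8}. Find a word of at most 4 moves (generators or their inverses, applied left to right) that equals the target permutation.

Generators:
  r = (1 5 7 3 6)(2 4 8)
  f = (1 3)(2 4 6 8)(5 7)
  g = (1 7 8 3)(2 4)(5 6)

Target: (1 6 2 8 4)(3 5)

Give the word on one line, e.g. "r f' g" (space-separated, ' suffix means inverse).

  after f: (1 3)(2 4 6 8)(5 7)
  after r: (1 6 2 8 4)(3 5)

f r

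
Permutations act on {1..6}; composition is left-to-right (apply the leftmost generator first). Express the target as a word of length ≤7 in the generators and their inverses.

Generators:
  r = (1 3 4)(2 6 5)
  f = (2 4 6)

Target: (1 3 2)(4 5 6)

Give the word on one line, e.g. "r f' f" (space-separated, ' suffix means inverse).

f' f' r' r' f'

  after f': (2 6 4)
  after f': (2 4 6)
  after r': (1 4 2 3)(5 6)
  after r': (1 3 4 5 2)
  after f': (1 3 2)(4 5 6)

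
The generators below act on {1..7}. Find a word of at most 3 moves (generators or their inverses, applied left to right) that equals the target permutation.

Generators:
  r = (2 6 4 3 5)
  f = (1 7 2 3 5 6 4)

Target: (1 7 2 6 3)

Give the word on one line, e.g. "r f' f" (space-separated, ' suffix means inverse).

  after r': (2 5 3 4 6)
  after f: (1 7 2 6 3)

r' f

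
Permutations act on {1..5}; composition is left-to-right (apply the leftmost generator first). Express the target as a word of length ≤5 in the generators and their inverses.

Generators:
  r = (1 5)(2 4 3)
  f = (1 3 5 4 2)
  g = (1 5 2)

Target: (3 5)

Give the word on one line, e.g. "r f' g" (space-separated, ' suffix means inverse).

g f' g' f r'

  after g: (1 5 2)
  after f': (1 3)(4 5)
  after g': (1 3 2 5 4)
  after f: (1 5 2 4 3)
  after r': (3 5)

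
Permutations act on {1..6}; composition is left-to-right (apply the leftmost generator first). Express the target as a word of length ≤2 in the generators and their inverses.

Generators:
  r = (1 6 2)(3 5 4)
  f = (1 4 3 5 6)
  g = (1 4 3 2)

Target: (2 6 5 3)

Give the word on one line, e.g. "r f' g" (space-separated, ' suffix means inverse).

  after g: (1 4 3 2)
  after f': (2 6 5 3)

g f'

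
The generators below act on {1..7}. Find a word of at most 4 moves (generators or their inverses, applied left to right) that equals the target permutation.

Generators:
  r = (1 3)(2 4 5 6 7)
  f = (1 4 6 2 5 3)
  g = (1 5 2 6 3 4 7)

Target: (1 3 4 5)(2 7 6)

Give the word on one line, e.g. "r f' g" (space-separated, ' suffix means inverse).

  after f': (1 3 5 2 6 4)
  after r: (2 7)(3 6 5 4)
  after f': (1 3 4 5)(2 7 6)

f' r f'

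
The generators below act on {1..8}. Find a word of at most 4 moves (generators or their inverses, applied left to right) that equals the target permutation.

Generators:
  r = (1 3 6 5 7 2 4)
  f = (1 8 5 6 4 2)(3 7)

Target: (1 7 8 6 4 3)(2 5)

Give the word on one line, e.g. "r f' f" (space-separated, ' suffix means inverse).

r' f' r r

  after r': (1 4 2 7 5 6 3)
  after f': (1 6 7 8)(2 3)
  after r: (1 5 7 8 3 4)(2 6)
  after r: (1 7 8 6 4 3)(2 5)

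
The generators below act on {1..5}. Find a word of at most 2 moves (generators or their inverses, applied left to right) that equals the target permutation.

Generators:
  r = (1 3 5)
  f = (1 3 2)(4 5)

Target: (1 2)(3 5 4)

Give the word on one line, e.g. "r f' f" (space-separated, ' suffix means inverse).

  after f': (1 2 3)(4 5)
  after r': (1 2)(3 5 4)

f' r'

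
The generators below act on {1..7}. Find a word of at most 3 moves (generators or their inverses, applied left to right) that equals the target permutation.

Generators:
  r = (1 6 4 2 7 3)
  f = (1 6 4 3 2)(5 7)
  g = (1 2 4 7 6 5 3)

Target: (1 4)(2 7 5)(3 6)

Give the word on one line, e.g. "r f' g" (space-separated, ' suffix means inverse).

f' r'

  after f': (1 2 3 4 6)(5 7)
  after r': (1 4)(2 7 5)(3 6)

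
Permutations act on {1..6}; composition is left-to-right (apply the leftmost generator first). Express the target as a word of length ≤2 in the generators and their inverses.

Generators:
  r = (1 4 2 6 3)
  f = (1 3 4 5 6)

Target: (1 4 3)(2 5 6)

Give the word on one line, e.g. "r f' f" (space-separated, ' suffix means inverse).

r' f

  after r': (1 3 6 2 4)
  after f: (1 4 3)(2 5 6)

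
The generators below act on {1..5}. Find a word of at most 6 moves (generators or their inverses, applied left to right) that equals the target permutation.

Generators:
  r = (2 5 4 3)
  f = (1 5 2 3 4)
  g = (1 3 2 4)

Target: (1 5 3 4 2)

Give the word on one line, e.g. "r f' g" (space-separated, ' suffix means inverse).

  after g': (1 4 2 3)
  after r: (1 3)(4 5)
  after f: (1 4 2 3 5)
  after r': (1 5)(2 4 3)
  after g: (1 5 3 4 2)

g' r f r' g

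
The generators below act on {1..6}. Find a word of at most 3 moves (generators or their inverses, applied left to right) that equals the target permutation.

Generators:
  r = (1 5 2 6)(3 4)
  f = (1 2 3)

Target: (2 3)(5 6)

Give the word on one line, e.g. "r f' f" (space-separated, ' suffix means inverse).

r' r' f'

  after r': (1 6 2 5)(3 4)
  after r': (1 2)(5 6)
  after f': (2 3)(5 6)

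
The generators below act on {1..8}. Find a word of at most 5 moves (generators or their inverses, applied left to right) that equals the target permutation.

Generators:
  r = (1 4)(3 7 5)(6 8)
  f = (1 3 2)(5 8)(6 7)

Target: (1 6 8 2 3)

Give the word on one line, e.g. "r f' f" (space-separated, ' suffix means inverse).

  after f: (1 3 2)(5 8)(6 7)
  after r': (1 5 6 3 2 4)(7 8)
  after r': (1 7 6 5 8 3 2)
  after f: (1 6 8 2 3)

f r' r' f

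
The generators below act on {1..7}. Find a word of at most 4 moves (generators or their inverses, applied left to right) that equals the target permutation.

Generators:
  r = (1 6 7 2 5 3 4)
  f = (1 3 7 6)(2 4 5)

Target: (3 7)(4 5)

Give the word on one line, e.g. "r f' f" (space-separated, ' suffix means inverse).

r f r f

  after r: (1 6 7 2 5 3 4)
  after f: (3 5 7 4)
  after r: (1 6 7)(2 5)
  after f: (3 7)(4 5)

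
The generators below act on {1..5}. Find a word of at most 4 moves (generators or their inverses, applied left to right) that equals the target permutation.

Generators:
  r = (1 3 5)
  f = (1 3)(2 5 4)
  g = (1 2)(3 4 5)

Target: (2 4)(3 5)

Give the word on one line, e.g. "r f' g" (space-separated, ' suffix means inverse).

  after g': (1 2)(3 5 4)
  after r': (1 2 5 4)
  after g': (2 4)(3 5)

g' r' g'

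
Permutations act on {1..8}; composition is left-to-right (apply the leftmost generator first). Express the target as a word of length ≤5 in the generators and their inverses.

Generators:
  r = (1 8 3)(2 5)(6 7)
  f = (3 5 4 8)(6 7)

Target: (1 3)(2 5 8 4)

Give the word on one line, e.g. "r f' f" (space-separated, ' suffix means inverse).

f f f r'

  after f: (3 5 4 8)(6 7)
  after f: (3 4)(5 8)
  after f: (3 8 4 5)(6 7)
  after r': (1 3)(2 5 8 4)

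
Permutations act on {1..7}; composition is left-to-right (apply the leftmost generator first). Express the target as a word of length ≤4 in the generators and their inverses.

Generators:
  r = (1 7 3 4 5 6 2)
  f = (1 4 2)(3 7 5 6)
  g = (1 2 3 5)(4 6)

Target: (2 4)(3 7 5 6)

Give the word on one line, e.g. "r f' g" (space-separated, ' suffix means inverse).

r' g'

  after r': (1 2 6 5 4 3 7)
  after g': (2 4)(3 7 5 6)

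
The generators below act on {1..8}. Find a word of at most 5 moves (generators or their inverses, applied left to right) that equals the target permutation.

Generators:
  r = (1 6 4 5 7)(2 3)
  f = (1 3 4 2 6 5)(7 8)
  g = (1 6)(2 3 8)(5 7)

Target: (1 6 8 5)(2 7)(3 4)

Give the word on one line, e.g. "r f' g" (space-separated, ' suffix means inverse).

  after f': (1 5 6 2 4 3)(7 8)
  after g: (1 7 2 4 8 5)(3 6)
  after r: (2 5 6)(3 4 8 7)
  after g': (1 6 8 5)(2 7)(3 4)

f' g r g'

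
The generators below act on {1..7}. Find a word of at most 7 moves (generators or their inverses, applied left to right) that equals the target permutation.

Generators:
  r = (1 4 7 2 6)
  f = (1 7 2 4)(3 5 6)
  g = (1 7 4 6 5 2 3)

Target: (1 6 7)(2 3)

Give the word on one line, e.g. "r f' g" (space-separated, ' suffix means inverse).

  after g: (1 7 4 6 5 2 3)
  after f: (1 2 5 4 3 7)
  after g: (1 3 4)(5 6)
  after g: (2 3 6)(4 7)
  after r': (1 6 7)(2 3)

g f g g r'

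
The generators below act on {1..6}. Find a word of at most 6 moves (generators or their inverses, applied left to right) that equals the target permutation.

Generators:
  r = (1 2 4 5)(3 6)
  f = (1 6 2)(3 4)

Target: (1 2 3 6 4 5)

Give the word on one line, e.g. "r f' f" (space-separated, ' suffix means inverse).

  after r: (1 2 4 5)(3 6)
  after f: (2 3)(4 5 6)
  after f: (1 6 3)(2 4 5)
  after f: (1 2 3 6 4 5)

r f f f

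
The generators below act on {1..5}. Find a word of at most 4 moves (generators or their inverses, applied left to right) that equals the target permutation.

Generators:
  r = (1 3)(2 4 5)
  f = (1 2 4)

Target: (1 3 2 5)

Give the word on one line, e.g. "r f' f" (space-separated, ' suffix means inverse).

r' f

  after r': (1 3)(2 5 4)
  after f: (1 3 2 5)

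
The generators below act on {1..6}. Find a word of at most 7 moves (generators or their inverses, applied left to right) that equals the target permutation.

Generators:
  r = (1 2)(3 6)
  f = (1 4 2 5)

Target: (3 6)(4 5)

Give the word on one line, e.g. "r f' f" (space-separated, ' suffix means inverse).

  after r: (1 2)(3 6)
  after f': (1 4)(2 5)(3 6)
  after r: (1 4 2 5)
  after f: (1 2)(4 5)
  after r': (3 6)(4 5)

r f' r f r'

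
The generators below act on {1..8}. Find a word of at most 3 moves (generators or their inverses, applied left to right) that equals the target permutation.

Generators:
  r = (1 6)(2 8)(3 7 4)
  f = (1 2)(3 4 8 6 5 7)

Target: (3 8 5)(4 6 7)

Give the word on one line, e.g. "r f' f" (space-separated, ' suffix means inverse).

f f

  after f: (1 2)(3 4 8 6 5 7)
  after f: (3 8 5)(4 6 7)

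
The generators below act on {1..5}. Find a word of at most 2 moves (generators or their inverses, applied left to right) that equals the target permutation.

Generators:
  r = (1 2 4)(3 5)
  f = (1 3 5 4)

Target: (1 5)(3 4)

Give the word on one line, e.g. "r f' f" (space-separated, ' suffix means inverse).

f' f'

  after f': (1 4 5 3)
  after f': (1 5)(3 4)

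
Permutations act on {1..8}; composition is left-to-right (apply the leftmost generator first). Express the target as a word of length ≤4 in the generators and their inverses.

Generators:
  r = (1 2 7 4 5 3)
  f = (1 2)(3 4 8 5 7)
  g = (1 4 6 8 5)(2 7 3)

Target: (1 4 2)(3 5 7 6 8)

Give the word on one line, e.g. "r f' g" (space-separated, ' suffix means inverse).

r g r

  after r: (1 2 7 4 5 3)
  after g: (1 7 6 8 5 2 3 4)
  after r: (1 4 2)(3 5 7 6 8)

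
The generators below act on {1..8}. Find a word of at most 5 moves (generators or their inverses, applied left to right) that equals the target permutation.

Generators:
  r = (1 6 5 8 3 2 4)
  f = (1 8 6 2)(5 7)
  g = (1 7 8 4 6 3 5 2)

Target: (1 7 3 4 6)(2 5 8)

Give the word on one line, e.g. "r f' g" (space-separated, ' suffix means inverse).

  after r: (1 6 5 8 3 2 4)
  after g': (1 4 2 8 6 3 5 7)
  after r: (2 3 8 5 7 6)
  after g: (1 7 3 4 6)(2 5 8)

r g' r g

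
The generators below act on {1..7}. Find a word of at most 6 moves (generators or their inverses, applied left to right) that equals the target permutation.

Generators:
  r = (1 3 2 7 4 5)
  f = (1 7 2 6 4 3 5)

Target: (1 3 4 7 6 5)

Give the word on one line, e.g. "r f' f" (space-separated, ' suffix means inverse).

  after f': (1 5 3 4 6 2 7)
  after r: (2 4 6 7 3 5)
  after f': (1 5 7 4 2 6)
  after f': (1 3 4 7 6 5)

f' r f' f'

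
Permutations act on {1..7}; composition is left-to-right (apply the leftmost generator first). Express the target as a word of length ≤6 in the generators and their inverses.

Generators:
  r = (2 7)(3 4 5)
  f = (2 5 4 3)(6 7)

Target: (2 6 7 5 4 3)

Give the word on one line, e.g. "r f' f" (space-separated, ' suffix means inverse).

  after r': (2 7)(3 5 4)
  after r': (3 4 5)
  after r': (2 7)
  after f: (2 6 7 5 4 3)

r' r' r' f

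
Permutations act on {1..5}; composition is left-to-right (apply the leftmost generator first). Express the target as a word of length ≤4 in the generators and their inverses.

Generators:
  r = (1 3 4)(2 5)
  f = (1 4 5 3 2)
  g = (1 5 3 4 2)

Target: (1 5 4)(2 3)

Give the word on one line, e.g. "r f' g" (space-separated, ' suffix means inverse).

r' r' f r

  after r': (1 4 3)(2 5)
  after r': (1 3 4)
  after f: (1 2)(3 5)
  after r: (1 5 4)(2 3)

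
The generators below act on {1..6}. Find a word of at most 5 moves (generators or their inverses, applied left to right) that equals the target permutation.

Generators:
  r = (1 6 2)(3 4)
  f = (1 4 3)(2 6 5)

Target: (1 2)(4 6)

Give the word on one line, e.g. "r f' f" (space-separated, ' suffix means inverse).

  after f': (1 3 4)(2 5 6)
  after r: (1 4 6)(2 5)
  after f: (1 3)(4 5 6)
  after f: (2 6 3 4)
  after r': (1 2)(4 6)

f' r f f r'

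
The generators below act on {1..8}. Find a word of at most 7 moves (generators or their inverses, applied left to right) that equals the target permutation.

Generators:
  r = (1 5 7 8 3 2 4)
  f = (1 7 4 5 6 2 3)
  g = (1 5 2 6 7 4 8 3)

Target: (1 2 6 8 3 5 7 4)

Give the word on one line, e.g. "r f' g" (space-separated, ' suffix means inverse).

  after g': (1 3 8 4 7 6 2 5)
  after r: (1 2 7 6 4 8)
  after f': (1 6 7 5 4 8 3 2)
  after r: (1 6 8 2 5)(3 4)
  after f: (1 2 6 8 3 5 7 4)

g' r f' r f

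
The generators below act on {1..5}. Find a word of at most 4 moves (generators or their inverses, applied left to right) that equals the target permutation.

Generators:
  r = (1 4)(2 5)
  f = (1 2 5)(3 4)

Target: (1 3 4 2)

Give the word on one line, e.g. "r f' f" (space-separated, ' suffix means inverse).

r f

  after r: (1 4)(2 5)
  after f: (1 3 4 2)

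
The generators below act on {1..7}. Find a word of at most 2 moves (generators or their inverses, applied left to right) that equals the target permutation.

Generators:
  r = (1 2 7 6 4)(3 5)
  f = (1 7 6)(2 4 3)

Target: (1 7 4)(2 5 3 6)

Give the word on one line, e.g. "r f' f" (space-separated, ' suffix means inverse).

  after f': (1 6 7)(2 3 4)
  after r': (1 7 4)(2 5 3 6)

f' r'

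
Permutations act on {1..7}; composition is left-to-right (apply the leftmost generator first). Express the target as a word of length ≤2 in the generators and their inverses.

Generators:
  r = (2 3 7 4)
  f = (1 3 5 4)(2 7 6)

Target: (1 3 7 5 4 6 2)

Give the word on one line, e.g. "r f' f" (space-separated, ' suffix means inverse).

r' f

  after r': (2 4 7 3)
  after f: (1 3 7 5 4 6 2)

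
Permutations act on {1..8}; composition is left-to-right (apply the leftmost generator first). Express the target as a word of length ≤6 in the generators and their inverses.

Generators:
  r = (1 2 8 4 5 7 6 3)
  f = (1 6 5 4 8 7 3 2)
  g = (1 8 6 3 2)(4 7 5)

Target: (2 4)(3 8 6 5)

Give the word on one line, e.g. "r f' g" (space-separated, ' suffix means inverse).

  after g: (1 8 6 3 2)(4 7 5)
  after r': (1 2 3)(4 5 8 7)
  after g': (1 3 2 6 8 4 7 5)
  after f: (1 2 5 6 7 4 3)
  after g: (2 4)(3 8 6 5)

g r' g' f g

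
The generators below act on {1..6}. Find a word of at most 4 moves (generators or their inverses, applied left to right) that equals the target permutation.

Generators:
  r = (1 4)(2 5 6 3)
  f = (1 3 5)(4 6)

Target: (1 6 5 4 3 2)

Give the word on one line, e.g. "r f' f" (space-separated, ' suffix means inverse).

  after r: (1 4)(2 5 6 3)
  after f: (1 6 5 4 3 2)

r f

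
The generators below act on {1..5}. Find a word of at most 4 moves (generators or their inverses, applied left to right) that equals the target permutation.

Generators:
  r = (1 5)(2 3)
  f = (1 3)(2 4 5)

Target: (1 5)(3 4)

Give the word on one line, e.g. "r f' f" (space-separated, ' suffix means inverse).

  after f: (1 3)(2 4 5)
  after r: (1 2 4)(3 5)
  after f': (1 5)(3 4)

f r f'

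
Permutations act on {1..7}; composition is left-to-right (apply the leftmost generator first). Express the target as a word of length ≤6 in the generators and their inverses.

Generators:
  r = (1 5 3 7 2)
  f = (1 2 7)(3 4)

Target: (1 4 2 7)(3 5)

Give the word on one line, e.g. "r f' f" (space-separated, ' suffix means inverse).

r f r f'

  after r: (1 5 3 7 2)
  after f: (1 5 4 3)
  after r: (1 3 5 4 7 2)
  after f': (1 4 2 7)(3 5)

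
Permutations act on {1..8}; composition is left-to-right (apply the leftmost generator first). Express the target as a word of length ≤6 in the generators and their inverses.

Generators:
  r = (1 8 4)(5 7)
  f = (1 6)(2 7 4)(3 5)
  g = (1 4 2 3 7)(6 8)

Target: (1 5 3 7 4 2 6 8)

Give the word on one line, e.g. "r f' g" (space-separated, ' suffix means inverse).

  after g: (1 4 2 3 7)(6 8)
  after g: (1 2 7 4 3)
  after g: (1 3 4 7 2)(6 8)
  after f': (1 5 3 7 4 2 6 8)

g g g f'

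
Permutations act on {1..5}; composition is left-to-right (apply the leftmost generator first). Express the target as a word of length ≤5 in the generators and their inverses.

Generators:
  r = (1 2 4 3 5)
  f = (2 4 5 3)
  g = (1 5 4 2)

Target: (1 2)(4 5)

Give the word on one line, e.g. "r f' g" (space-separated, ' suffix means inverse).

  after r': (1 5 3 4 2)
  after f: (1 3 5 2)
  after f: (1 2)(4 5)

r' f f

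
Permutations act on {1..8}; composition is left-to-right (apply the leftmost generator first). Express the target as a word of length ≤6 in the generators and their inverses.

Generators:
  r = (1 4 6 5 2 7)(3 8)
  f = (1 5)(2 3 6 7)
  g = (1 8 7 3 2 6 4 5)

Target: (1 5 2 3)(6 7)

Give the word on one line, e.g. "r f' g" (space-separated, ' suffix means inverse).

r' g' g' f'

  after r': (1 7 2 5 6 4)(3 8)
  after g': (1 8 7 3)(2 4 5)
  after g': (2 6)(3 5)
  after f': (1 5 2 3)(6 7)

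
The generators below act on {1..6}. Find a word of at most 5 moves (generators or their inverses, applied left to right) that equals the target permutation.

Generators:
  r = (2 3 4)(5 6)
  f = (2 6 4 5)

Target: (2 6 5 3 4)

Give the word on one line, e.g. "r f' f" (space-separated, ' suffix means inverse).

  after r: (2 3 4)(5 6)
  after f: (2 3 5 4 6)
  after r': (3 6 4 5)
  after f: (2 6 5 3 4)

r f r' f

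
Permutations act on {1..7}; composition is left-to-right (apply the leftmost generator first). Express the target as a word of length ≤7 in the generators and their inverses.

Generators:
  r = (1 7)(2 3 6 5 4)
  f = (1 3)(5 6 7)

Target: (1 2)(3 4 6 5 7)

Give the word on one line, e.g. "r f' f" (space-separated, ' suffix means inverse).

  after f: (1 3)(5 6 7)
  after r: (1 6)(2 3 7 4)
  after f': (1 5 7 4 2)(3 6)
  after r: (1 4 3 5)(2 7)
  after r: (1 2)(3 4 6 5 7)

f r f' r r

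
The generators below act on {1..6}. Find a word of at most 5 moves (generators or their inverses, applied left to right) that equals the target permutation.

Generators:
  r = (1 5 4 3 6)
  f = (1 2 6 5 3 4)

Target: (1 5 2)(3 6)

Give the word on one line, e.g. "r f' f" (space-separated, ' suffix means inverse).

r' r' f'

  after r': (1 6 3 4 5)
  after r': (1 3 5 6 4)
  after f': (1 5 2)(3 6)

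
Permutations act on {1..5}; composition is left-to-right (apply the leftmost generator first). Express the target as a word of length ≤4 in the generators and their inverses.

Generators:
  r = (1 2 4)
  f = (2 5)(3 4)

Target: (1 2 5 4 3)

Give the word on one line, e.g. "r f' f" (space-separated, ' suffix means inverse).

  after f': (2 5)(3 4)
  after r: (1 2 5 4 3)

f' r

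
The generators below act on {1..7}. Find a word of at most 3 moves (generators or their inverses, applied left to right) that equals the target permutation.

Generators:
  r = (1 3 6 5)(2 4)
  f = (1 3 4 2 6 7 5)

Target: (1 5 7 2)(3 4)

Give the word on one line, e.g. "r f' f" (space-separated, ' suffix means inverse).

f r' f'

  after f: (1 3 4 2 6 7 5)
  after r': (2 3)(6 7)
  after f': (1 5 7 2)(3 4)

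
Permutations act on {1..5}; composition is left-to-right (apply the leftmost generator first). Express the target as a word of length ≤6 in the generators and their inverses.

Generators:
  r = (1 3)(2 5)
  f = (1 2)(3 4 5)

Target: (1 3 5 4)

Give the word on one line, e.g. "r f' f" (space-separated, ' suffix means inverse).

  after r': (1 3)(2 5)
  after f': (1 5)(2 4 3)
  after f': (1 4 5 2 3)
  after r': (1 4 2)
  after f': (1 3 5 4)

r' f' f' r' f'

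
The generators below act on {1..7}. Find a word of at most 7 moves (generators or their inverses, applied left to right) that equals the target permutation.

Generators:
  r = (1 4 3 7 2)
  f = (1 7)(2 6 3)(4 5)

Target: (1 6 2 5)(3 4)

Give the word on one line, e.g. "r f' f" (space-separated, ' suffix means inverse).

f f r' f r'

  after f: (1 7)(2 6 3)(4 5)
  after f: (2 3 6)
  after r': (1 2 4)(3 6 7)
  after f: (1 6)(2 5 4 7)
  after r': (1 6 2 5)(3 4)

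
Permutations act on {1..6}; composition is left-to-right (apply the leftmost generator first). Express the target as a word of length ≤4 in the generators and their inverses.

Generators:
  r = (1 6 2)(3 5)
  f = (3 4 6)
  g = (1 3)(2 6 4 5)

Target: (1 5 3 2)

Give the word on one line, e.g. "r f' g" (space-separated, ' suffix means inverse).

  after g: (1 3)(2 6 4 5)
  after r': (1 5 6 4 3 2)
  after f': (1 5 4 6 3 2)
  after f': (1 5 3 2)

g r' f' f'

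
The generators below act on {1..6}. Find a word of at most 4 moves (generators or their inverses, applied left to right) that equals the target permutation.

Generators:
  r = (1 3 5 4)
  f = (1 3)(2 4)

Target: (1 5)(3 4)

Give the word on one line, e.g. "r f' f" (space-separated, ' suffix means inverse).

  after r': (1 4 5 3)
  after f: (1 2 4 5)
  after f: (1 4 5 3)
  after r': (1 5)(3 4)

r' f f r'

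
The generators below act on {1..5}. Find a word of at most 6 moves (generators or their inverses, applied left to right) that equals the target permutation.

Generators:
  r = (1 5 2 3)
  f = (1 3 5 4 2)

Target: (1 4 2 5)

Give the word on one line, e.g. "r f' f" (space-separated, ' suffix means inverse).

r f' f' f' f'

  after r: (1 5 2 3)
  after f': (1 3 2)(4 5)
  after f': (3 4)
  after f': (1 2 4)(3 5)
  after f': (1 4 2 5)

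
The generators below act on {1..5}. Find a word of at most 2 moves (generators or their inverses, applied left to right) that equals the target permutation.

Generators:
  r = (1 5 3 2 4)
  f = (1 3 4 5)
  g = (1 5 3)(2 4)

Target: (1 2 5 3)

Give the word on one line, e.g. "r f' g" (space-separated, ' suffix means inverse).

r' g'

  after r': (1 4 2 3 5)
  after g': (1 2 5 3)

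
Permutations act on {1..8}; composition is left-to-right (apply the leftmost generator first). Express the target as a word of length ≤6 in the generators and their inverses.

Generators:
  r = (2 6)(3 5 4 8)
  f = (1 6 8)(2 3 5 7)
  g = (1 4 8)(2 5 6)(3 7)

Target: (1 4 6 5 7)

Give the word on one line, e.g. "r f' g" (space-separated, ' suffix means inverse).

g' g' g' r' g

  after g': (1 8 4)(2 6 5)(3 7)
  after g': (1 4 8)(2 5 6)
  after g': (3 7)
  after r': (2 6)(3 7 8 4 5)
  after g: (1 4 6 5 7)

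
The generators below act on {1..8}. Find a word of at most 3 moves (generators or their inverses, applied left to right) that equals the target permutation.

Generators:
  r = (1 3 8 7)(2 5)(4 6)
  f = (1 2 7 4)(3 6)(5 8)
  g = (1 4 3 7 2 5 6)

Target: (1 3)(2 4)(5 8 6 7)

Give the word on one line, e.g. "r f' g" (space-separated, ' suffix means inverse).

f' g

  after f': (1 4 7 2)(3 6)(5 8)
  after g: (1 3)(2 4)(5 8 6 7)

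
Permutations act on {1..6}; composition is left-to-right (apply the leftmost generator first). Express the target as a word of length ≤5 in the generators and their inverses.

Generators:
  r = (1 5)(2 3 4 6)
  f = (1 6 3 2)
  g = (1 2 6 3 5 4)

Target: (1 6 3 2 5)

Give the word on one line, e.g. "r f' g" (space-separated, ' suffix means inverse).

f' r' r' f' r

  after f': (1 2 3 6)
  after r': (1 6 5)(3 4)
  after r': (1 4 2 6)
  after f': (1 4 3 6 2)
  after r: (1 6 3 2 5)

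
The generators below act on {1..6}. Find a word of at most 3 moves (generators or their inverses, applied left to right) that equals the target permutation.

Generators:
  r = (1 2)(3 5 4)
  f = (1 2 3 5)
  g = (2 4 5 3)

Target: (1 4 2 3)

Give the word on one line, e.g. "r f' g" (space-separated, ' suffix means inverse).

  after g': (2 3 5 4)
  after f: (1 2 5 4 3)
  after g: (1 4 2 3)

g' f g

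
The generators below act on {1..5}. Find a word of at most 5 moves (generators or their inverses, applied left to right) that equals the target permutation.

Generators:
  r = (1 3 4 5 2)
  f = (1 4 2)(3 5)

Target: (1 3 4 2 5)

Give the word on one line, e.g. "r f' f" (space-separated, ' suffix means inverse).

r f' r f' r'

  after r: (1 3 4 5 2)
  after f': (1 5 4 3)
  after r: (1 2)
  after f': (1 4)(3 5)
  after r': (1 3 4 2 5)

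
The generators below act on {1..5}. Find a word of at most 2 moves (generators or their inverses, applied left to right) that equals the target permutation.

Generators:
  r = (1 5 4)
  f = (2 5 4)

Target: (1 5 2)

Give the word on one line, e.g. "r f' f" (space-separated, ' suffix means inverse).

f' r

  after f': (2 4 5)
  after r: (1 5 2)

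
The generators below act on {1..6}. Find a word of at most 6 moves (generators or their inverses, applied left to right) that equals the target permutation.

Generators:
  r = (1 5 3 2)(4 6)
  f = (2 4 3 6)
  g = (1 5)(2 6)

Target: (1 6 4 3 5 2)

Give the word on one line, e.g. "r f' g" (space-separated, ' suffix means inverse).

  after r: (1 5 3 2)(4 6)
  after r: (1 3)(2 5)
  after g: (1 3 5 6 2)
  after f: (1 6 4 3 5 2)

r r g f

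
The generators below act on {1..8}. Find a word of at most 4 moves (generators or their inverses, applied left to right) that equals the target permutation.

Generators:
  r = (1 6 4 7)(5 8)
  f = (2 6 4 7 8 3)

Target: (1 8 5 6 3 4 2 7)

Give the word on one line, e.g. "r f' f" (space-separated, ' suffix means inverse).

  after r: (1 6 4 7)(5 8)
  after f: (1 4 8 5 3 2 6 7)
  after f: (1 7)(2 4 3 6 8 5)
  after f: (1 8 5 6 3 4 2 7)

r f f f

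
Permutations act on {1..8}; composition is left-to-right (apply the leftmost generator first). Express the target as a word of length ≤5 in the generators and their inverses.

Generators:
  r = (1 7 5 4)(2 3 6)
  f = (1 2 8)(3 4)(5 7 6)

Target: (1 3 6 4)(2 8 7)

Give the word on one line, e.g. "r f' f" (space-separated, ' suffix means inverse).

  after f: (1 2 8)(3 4)(5 7 6)
  after f: (1 8 2)(5 6 7)
  after f: (3 4)
  after f: (1 2 8)(5 7 6)
  after r: (1 3 6 4)(2 8 7)

f f f f r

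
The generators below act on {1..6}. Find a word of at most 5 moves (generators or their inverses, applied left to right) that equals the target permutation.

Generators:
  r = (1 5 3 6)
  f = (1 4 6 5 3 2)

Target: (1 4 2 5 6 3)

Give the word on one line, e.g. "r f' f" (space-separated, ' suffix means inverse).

r f' f'

  after r: (1 5 3 6)
  after f': (1 6 2 3 4)
  after f': (1 4 2 5 6 3)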